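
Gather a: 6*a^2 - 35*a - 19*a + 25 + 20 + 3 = 6*a^2 - 54*a + 48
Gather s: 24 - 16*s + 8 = 32 - 16*s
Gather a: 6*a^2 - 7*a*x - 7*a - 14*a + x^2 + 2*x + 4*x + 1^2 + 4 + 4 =6*a^2 + a*(-7*x - 21) + x^2 + 6*x + 9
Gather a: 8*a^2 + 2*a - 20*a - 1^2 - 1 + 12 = 8*a^2 - 18*a + 10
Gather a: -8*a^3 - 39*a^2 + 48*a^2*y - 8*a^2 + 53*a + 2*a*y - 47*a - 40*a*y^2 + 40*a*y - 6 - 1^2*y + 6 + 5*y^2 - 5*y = -8*a^3 + a^2*(48*y - 47) + a*(-40*y^2 + 42*y + 6) + 5*y^2 - 6*y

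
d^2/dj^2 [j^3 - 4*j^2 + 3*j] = 6*j - 8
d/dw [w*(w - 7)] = 2*w - 7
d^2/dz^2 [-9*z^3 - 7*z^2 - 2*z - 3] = -54*z - 14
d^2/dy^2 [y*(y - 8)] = 2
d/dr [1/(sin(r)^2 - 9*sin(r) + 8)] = (9 - 2*sin(r))*cos(r)/(sin(r)^2 - 9*sin(r) + 8)^2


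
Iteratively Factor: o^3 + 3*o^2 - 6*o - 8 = (o + 4)*(o^2 - o - 2) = (o + 1)*(o + 4)*(o - 2)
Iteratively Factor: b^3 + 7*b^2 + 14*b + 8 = (b + 4)*(b^2 + 3*b + 2) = (b + 2)*(b + 4)*(b + 1)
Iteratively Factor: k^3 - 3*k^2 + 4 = (k - 2)*(k^2 - k - 2) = (k - 2)^2*(k + 1)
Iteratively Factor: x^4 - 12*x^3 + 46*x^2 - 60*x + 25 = (x - 5)*(x^3 - 7*x^2 + 11*x - 5) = (x - 5)^2*(x^2 - 2*x + 1) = (x - 5)^2*(x - 1)*(x - 1)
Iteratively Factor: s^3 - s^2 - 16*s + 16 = (s - 4)*(s^2 + 3*s - 4) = (s - 4)*(s + 4)*(s - 1)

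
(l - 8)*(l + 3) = l^2 - 5*l - 24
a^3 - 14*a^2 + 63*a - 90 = (a - 6)*(a - 5)*(a - 3)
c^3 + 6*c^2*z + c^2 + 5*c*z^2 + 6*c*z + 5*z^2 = (c + 1)*(c + z)*(c + 5*z)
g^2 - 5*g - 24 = (g - 8)*(g + 3)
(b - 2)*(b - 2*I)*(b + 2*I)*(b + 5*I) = b^4 - 2*b^3 + 5*I*b^3 + 4*b^2 - 10*I*b^2 - 8*b + 20*I*b - 40*I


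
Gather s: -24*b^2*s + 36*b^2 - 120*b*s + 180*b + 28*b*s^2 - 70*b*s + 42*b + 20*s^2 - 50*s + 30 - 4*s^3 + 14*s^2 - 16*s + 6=36*b^2 + 222*b - 4*s^3 + s^2*(28*b + 34) + s*(-24*b^2 - 190*b - 66) + 36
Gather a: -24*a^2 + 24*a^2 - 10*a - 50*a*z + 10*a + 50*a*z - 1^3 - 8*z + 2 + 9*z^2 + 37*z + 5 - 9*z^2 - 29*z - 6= 0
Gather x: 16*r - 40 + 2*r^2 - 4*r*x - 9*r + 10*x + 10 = 2*r^2 + 7*r + x*(10 - 4*r) - 30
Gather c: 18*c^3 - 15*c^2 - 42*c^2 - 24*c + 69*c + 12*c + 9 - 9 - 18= 18*c^3 - 57*c^2 + 57*c - 18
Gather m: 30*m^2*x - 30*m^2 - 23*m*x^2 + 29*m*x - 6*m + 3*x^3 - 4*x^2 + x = m^2*(30*x - 30) + m*(-23*x^2 + 29*x - 6) + 3*x^3 - 4*x^2 + x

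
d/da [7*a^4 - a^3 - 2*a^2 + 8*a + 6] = 28*a^3 - 3*a^2 - 4*a + 8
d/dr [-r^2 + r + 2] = 1 - 2*r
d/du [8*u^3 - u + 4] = 24*u^2 - 1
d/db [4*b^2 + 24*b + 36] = 8*b + 24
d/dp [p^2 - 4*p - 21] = 2*p - 4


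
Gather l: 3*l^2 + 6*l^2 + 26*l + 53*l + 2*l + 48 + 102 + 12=9*l^2 + 81*l + 162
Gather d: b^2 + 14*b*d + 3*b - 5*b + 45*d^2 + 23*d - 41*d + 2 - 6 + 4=b^2 - 2*b + 45*d^2 + d*(14*b - 18)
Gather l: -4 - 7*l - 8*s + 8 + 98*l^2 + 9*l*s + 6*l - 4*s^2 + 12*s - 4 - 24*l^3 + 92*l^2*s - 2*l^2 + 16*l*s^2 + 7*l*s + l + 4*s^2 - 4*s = -24*l^3 + l^2*(92*s + 96) + l*(16*s^2 + 16*s)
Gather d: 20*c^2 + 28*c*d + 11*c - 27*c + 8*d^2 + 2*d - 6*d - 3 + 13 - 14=20*c^2 - 16*c + 8*d^2 + d*(28*c - 4) - 4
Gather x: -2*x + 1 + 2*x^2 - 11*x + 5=2*x^2 - 13*x + 6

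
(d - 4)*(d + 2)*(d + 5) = d^3 + 3*d^2 - 18*d - 40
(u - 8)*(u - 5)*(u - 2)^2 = u^4 - 17*u^3 + 96*u^2 - 212*u + 160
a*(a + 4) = a^2 + 4*a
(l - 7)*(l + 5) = l^2 - 2*l - 35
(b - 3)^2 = b^2 - 6*b + 9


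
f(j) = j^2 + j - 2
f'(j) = 2*j + 1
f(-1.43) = -1.39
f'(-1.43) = -1.86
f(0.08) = -1.91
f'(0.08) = 1.16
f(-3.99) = 9.93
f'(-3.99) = -6.98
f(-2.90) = 3.51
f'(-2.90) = -4.80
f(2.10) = 4.51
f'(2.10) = 5.20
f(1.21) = 0.67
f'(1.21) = 3.42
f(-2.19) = 0.61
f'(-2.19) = -3.38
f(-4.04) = 10.28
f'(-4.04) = -7.08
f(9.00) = 88.00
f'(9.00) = 19.00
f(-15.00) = 208.00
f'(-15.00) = -29.00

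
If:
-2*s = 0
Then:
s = 0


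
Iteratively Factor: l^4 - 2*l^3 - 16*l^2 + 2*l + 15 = (l + 1)*(l^3 - 3*l^2 - 13*l + 15) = (l - 1)*(l + 1)*(l^2 - 2*l - 15) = (l - 1)*(l + 1)*(l + 3)*(l - 5)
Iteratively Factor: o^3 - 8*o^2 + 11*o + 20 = (o - 5)*(o^2 - 3*o - 4) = (o - 5)*(o - 4)*(o + 1)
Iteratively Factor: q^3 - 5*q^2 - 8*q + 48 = (q - 4)*(q^2 - q - 12) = (q - 4)^2*(q + 3)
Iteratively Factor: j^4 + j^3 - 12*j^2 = (j)*(j^3 + j^2 - 12*j) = j*(j + 4)*(j^2 - 3*j) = j^2*(j + 4)*(j - 3)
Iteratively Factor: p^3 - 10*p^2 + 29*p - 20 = (p - 1)*(p^2 - 9*p + 20) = (p - 4)*(p - 1)*(p - 5)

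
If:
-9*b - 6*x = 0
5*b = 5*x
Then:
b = 0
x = 0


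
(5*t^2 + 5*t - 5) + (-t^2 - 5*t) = 4*t^2 - 5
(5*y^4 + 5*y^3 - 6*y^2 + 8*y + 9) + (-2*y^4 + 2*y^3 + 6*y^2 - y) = 3*y^4 + 7*y^3 + 7*y + 9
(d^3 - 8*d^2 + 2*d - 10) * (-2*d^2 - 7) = -2*d^5 + 16*d^4 - 11*d^3 + 76*d^2 - 14*d + 70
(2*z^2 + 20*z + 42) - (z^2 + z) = z^2 + 19*z + 42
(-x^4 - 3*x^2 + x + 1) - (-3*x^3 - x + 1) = -x^4 + 3*x^3 - 3*x^2 + 2*x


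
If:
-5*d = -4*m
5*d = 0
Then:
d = 0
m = 0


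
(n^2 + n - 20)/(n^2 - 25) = (n - 4)/(n - 5)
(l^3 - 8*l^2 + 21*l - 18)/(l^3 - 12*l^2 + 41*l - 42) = (l - 3)/(l - 7)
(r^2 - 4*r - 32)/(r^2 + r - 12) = (r - 8)/(r - 3)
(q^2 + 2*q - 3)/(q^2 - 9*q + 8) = (q + 3)/(q - 8)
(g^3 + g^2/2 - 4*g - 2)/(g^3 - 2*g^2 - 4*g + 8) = (g + 1/2)/(g - 2)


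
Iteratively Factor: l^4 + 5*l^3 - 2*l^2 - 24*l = (l - 2)*(l^3 + 7*l^2 + 12*l) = (l - 2)*(l + 3)*(l^2 + 4*l) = (l - 2)*(l + 3)*(l + 4)*(l)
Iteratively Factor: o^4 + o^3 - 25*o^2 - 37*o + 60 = (o - 5)*(o^3 + 6*o^2 + 5*o - 12) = (o - 5)*(o + 3)*(o^2 + 3*o - 4) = (o - 5)*(o + 3)*(o + 4)*(o - 1)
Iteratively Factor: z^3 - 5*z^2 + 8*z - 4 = (z - 2)*(z^2 - 3*z + 2) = (z - 2)*(z - 1)*(z - 2)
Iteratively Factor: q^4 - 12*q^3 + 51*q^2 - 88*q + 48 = (q - 1)*(q^3 - 11*q^2 + 40*q - 48) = (q - 4)*(q - 1)*(q^2 - 7*q + 12) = (q - 4)*(q - 3)*(q - 1)*(q - 4)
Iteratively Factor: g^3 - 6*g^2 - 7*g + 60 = (g - 4)*(g^2 - 2*g - 15) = (g - 4)*(g + 3)*(g - 5)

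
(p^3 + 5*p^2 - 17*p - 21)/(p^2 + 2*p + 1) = (p^2 + 4*p - 21)/(p + 1)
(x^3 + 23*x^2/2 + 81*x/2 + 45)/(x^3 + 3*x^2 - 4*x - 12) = (x^2 + 17*x/2 + 15)/(x^2 - 4)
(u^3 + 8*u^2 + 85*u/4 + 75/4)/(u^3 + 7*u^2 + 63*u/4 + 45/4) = (2*u + 5)/(2*u + 3)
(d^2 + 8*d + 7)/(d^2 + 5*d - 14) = (d + 1)/(d - 2)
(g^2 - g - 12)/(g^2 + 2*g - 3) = (g - 4)/(g - 1)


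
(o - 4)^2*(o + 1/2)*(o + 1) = o^4 - 13*o^3/2 + 9*o^2/2 + 20*o + 8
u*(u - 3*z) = u^2 - 3*u*z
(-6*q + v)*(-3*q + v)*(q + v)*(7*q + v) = 126*q^4 + 81*q^3*v - 47*q^2*v^2 - q*v^3 + v^4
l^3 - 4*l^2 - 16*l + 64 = (l - 4)^2*(l + 4)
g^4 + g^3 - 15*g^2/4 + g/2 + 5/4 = (g - 1)^2*(g + 1/2)*(g + 5/2)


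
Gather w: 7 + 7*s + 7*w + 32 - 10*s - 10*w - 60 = -3*s - 3*w - 21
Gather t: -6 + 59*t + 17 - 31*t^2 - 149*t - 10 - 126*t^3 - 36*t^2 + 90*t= -126*t^3 - 67*t^2 + 1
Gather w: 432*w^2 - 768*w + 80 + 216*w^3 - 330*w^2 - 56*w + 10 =216*w^3 + 102*w^2 - 824*w + 90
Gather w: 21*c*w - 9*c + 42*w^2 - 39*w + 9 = -9*c + 42*w^2 + w*(21*c - 39) + 9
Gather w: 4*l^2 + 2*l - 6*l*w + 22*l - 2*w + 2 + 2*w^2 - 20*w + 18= 4*l^2 + 24*l + 2*w^2 + w*(-6*l - 22) + 20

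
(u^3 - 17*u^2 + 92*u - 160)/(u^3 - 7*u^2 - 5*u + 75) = (u^2 - 12*u + 32)/(u^2 - 2*u - 15)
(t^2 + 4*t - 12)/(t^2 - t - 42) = (t - 2)/(t - 7)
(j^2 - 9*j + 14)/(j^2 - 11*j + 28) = (j - 2)/(j - 4)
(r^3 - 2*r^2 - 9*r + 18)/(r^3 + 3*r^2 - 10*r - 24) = (r^2 + r - 6)/(r^2 + 6*r + 8)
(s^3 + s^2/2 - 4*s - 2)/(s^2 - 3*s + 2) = (s^2 + 5*s/2 + 1)/(s - 1)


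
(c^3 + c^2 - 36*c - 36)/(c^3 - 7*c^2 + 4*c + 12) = (c + 6)/(c - 2)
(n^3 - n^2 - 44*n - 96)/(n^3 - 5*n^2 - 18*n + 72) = (n^2 - 5*n - 24)/(n^2 - 9*n + 18)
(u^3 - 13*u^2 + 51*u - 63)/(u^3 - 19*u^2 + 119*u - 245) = (u^2 - 6*u + 9)/(u^2 - 12*u + 35)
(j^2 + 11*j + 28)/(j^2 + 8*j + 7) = (j + 4)/(j + 1)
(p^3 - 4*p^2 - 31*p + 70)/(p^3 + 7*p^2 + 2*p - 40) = (p - 7)/(p + 4)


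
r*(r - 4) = r^2 - 4*r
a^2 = a^2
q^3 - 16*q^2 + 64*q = q*(q - 8)^2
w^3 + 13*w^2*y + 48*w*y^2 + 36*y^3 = (w + y)*(w + 6*y)^2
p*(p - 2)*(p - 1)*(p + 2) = p^4 - p^3 - 4*p^2 + 4*p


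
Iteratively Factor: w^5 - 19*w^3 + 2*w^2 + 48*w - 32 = (w + 4)*(w^4 - 4*w^3 - 3*w^2 + 14*w - 8) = (w - 4)*(w + 4)*(w^3 - 3*w + 2) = (w - 4)*(w - 1)*(w + 4)*(w^2 + w - 2) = (w - 4)*(w - 1)^2*(w + 4)*(w + 2)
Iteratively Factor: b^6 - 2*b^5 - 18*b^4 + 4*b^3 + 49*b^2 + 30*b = (b - 5)*(b^5 + 3*b^4 - 3*b^3 - 11*b^2 - 6*b) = (b - 5)*(b + 1)*(b^4 + 2*b^3 - 5*b^2 - 6*b) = (b - 5)*(b + 1)*(b + 3)*(b^3 - b^2 - 2*b) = b*(b - 5)*(b + 1)*(b + 3)*(b^2 - b - 2) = b*(b - 5)*(b + 1)^2*(b + 3)*(b - 2)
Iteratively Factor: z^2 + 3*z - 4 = (z - 1)*(z + 4)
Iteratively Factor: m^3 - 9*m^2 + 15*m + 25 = (m + 1)*(m^2 - 10*m + 25) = (m - 5)*(m + 1)*(m - 5)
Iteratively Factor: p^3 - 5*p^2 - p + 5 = (p - 5)*(p^2 - 1) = (p - 5)*(p + 1)*(p - 1)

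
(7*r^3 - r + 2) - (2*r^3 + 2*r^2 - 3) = 5*r^3 - 2*r^2 - r + 5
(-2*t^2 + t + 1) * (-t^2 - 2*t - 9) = 2*t^4 + 3*t^3 + 15*t^2 - 11*t - 9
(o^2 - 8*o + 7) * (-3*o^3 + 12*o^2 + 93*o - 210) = -3*o^5 + 36*o^4 - 24*o^3 - 870*o^2 + 2331*o - 1470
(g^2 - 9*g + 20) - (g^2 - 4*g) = 20 - 5*g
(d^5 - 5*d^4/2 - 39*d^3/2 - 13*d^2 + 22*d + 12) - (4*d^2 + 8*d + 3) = d^5 - 5*d^4/2 - 39*d^3/2 - 17*d^2 + 14*d + 9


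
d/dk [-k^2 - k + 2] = -2*k - 1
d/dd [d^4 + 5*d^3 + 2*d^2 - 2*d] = 4*d^3 + 15*d^2 + 4*d - 2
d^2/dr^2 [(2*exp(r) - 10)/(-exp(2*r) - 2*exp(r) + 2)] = 2*(-exp(4*r) + 22*exp(3*r) + 18*exp(2*r) + 56*exp(r) + 16)*exp(r)/(exp(6*r) + 6*exp(5*r) + 6*exp(4*r) - 16*exp(3*r) - 12*exp(2*r) + 24*exp(r) - 8)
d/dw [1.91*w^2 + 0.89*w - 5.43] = 3.82*w + 0.89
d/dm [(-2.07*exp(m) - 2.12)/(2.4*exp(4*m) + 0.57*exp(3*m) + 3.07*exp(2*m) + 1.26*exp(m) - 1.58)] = (14.904*exp(4*m) + 22.7118*exp(3*m) + 9.9801*exp(2*m) + 13.0168*exp(m) + 5.9418)*exp(m)/(5.76*exp(8*m) + 2.736*exp(7*m) + 15.0609*exp(6*m) + 9.5478*exp(5*m) + 3.2773*exp(4*m) + 5.9352*exp(3*m) - 8.1136*exp(2*m) - 3.9816*exp(m) + 2.4964)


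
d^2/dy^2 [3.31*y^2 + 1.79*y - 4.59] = 6.62000000000000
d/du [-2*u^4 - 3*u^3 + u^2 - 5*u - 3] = -8*u^3 - 9*u^2 + 2*u - 5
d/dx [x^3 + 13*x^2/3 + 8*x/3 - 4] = 3*x^2 + 26*x/3 + 8/3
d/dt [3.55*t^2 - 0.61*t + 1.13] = 7.1*t - 0.61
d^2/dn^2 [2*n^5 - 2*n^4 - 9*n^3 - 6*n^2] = 40*n^3 - 24*n^2 - 54*n - 12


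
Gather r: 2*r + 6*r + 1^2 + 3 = 8*r + 4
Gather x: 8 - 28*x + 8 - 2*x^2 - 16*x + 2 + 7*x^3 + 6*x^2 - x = 7*x^3 + 4*x^2 - 45*x + 18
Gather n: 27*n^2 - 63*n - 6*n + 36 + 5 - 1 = 27*n^2 - 69*n + 40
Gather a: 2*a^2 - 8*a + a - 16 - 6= 2*a^2 - 7*a - 22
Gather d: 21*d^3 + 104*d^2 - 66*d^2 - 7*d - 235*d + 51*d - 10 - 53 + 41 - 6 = 21*d^3 + 38*d^2 - 191*d - 28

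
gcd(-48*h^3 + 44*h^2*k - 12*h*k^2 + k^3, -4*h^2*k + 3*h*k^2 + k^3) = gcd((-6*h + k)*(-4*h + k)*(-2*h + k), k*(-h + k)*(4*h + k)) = 1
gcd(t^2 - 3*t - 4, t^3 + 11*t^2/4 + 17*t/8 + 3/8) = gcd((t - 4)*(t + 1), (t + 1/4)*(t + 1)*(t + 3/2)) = t + 1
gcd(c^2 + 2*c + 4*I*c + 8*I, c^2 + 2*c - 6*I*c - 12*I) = c + 2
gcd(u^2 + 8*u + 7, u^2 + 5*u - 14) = u + 7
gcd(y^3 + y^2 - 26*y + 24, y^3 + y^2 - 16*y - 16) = y - 4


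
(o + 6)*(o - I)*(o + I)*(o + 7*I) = o^4 + 6*o^3 + 7*I*o^3 + o^2 + 42*I*o^2 + 6*o + 7*I*o + 42*I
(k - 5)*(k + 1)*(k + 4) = k^3 - 21*k - 20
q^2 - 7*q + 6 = (q - 6)*(q - 1)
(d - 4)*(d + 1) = d^2 - 3*d - 4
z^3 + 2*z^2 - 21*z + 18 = (z - 3)*(z - 1)*(z + 6)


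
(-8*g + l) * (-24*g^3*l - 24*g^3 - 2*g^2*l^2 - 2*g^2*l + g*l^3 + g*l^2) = 192*g^4*l + 192*g^4 - 8*g^3*l^2 - 8*g^3*l - 10*g^2*l^3 - 10*g^2*l^2 + g*l^4 + g*l^3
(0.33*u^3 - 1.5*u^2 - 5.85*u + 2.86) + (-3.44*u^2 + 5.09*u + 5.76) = 0.33*u^3 - 4.94*u^2 - 0.76*u + 8.62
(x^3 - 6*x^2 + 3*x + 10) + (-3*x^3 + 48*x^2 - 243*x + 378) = -2*x^3 + 42*x^2 - 240*x + 388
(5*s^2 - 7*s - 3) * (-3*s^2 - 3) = -15*s^4 + 21*s^3 - 6*s^2 + 21*s + 9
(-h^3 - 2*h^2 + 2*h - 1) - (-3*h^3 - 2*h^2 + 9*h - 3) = 2*h^3 - 7*h + 2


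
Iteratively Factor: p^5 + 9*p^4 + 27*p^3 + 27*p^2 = (p + 3)*(p^4 + 6*p^3 + 9*p^2) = p*(p + 3)*(p^3 + 6*p^2 + 9*p) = p^2*(p + 3)*(p^2 + 6*p + 9) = p^2*(p + 3)^2*(p + 3)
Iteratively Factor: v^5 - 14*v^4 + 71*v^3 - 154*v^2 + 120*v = (v - 4)*(v^4 - 10*v^3 + 31*v^2 - 30*v) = (v - 4)*(v - 2)*(v^3 - 8*v^2 + 15*v) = (v - 5)*(v - 4)*(v - 2)*(v^2 - 3*v) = (v - 5)*(v - 4)*(v - 3)*(v - 2)*(v)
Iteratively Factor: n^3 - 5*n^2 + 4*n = (n - 1)*(n^2 - 4*n) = (n - 4)*(n - 1)*(n)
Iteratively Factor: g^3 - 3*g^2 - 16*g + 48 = (g - 4)*(g^2 + g - 12) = (g - 4)*(g + 4)*(g - 3)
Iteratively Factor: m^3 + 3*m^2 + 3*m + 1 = (m + 1)*(m^2 + 2*m + 1) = (m + 1)^2*(m + 1)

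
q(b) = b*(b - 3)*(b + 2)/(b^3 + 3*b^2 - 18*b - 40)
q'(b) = b*(b - 3)*(b + 2)*(-3*b^2 - 6*b + 18)/(b^3 + 3*b^2 - 18*b - 40)^2 + b*(b - 3)/(b^3 + 3*b^2 - 18*b - 40) + b*(b + 2)/(b^3 + 3*b^2 - 18*b - 40) + (b - 3)*(b + 2)/(b^3 + 3*b^2 - 18*b - 40) = 4*(b^2 - 10*b + 15)/(b^4 + 2*b^3 - 39*b^2 - 40*b + 400)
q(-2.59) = -0.91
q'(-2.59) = 0.75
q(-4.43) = -6.85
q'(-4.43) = 13.67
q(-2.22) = -0.67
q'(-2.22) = 0.56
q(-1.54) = -0.36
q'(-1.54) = 0.36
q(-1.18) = -0.25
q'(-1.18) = 0.29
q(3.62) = -0.69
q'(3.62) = -3.02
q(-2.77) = -1.06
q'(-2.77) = 0.88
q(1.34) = 0.13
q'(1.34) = 0.05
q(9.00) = 0.77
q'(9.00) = 0.00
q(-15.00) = 1.42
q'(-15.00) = 0.04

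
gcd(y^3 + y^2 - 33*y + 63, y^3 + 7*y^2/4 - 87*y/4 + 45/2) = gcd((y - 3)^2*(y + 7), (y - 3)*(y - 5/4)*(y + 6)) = y - 3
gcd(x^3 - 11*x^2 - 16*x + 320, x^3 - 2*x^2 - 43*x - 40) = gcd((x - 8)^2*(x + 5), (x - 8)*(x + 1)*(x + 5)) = x^2 - 3*x - 40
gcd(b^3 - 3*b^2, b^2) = b^2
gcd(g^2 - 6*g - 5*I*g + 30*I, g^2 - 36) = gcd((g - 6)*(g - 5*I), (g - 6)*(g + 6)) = g - 6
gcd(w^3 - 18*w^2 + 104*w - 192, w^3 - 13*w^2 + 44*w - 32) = w^2 - 12*w + 32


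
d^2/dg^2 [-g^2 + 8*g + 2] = -2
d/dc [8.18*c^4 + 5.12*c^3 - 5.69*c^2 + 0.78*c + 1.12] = 32.72*c^3 + 15.36*c^2 - 11.38*c + 0.78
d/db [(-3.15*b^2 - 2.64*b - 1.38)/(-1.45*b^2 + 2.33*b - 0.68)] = (-11.1675*b^2 + 0.282*b + 5.0106)/(2.1025*b^4 - 6.757*b^3 + 7.4009*b^2 - 3.1688*b + 0.4624)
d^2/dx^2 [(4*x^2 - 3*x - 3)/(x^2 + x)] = 2*(-7*x^3 - 9*x^2 - 9*x - 3)/(x^3*(x^3 + 3*x^2 + 3*x + 1))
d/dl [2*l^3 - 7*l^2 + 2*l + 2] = 6*l^2 - 14*l + 2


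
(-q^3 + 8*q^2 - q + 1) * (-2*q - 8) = 2*q^4 - 8*q^3 - 62*q^2 + 6*q - 8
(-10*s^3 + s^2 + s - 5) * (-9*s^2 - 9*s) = 90*s^5 + 81*s^4 - 18*s^3 + 36*s^2 + 45*s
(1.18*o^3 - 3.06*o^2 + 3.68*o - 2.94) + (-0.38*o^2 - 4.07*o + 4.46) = 1.18*o^3 - 3.44*o^2 - 0.39*o + 1.52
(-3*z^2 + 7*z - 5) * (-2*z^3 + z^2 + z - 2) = 6*z^5 - 17*z^4 + 14*z^3 + 8*z^2 - 19*z + 10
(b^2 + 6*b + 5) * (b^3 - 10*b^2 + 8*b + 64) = b^5 - 4*b^4 - 47*b^3 + 62*b^2 + 424*b + 320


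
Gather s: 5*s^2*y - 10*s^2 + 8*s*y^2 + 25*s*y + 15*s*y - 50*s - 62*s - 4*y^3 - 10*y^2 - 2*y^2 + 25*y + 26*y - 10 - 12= s^2*(5*y - 10) + s*(8*y^2 + 40*y - 112) - 4*y^3 - 12*y^2 + 51*y - 22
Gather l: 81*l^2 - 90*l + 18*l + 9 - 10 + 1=81*l^2 - 72*l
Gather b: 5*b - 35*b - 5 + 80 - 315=-30*b - 240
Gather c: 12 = 12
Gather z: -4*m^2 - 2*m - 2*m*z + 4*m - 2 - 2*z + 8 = -4*m^2 + 2*m + z*(-2*m - 2) + 6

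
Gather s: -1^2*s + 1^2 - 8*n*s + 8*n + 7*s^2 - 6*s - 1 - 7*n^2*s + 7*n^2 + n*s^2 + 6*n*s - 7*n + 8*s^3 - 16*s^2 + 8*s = 7*n^2 + n + 8*s^3 + s^2*(n - 9) + s*(-7*n^2 - 2*n + 1)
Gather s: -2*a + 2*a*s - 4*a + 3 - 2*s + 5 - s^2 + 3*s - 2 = -6*a - s^2 + s*(2*a + 1) + 6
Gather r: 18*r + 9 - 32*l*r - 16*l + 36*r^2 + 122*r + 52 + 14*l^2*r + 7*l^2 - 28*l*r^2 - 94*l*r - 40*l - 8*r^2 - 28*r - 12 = 7*l^2 - 56*l + r^2*(28 - 28*l) + r*(14*l^2 - 126*l + 112) + 49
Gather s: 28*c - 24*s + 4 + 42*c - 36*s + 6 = 70*c - 60*s + 10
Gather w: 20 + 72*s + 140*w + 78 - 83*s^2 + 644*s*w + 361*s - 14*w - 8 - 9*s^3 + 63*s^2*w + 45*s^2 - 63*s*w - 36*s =-9*s^3 - 38*s^2 + 397*s + w*(63*s^2 + 581*s + 126) + 90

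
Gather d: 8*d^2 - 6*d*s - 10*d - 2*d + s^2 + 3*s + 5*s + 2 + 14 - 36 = 8*d^2 + d*(-6*s - 12) + s^2 + 8*s - 20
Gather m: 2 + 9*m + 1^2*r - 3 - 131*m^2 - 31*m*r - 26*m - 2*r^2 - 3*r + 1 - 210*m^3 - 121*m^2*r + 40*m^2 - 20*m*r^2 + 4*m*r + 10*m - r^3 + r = -210*m^3 + m^2*(-121*r - 91) + m*(-20*r^2 - 27*r - 7) - r^3 - 2*r^2 - r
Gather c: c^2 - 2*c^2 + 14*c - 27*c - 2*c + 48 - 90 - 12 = -c^2 - 15*c - 54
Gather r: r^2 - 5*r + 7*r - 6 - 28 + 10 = r^2 + 2*r - 24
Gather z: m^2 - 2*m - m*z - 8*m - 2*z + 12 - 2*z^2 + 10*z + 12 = m^2 - 10*m - 2*z^2 + z*(8 - m) + 24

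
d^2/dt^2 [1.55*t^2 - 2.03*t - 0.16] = 3.10000000000000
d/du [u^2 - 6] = 2*u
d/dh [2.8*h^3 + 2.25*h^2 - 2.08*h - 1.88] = 8.4*h^2 + 4.5*h - 2.08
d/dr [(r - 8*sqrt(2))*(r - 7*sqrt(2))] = 2*r - 15*sqrt(2)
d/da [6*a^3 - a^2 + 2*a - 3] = 18*a^2 - 2*a + 2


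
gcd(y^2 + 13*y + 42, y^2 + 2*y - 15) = 1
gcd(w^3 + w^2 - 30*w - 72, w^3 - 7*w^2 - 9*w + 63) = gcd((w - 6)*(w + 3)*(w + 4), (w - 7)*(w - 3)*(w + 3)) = w + 3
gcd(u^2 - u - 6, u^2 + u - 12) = u - 3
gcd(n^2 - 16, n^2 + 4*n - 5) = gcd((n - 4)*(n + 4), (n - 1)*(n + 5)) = 1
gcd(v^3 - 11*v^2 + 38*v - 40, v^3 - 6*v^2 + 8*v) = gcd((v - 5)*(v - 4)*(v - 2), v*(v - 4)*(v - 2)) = v^2 - 6*v + 8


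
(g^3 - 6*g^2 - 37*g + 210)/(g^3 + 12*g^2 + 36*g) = (g^2 - 12*g + 35)/(g*(g + 6))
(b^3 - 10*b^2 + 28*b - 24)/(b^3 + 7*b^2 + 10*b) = (b^3 - 10*b^2 + 28*b - 24)/(b*(b^2 + 7*b + 10))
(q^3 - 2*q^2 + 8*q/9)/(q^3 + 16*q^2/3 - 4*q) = (q - 4/3)/(q + 6)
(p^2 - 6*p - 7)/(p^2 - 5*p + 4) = (p^2 - 6*p - 7)/(p^2 - 5*p + 4)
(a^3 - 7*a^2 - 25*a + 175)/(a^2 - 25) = a - 7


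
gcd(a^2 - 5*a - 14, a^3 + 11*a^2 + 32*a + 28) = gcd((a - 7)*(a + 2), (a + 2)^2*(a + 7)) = a + 2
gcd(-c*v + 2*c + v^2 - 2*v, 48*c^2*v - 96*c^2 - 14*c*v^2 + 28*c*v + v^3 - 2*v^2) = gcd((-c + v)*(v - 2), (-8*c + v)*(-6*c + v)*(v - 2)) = v - 2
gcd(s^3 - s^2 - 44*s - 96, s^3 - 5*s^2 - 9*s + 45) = s + 3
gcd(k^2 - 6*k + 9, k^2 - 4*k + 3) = k - 3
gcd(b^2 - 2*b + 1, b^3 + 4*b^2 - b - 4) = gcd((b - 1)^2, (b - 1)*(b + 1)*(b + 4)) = b - 1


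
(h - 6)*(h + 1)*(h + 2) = h^3 - 3*h^2 - 16*h - 12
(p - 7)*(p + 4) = p^2 - 3*p - 28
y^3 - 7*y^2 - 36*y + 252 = (y - 7)*(y - 6)*(y + 6)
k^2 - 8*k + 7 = (k - 7)*(k - 1)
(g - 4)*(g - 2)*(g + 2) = g^3 - 4*g^2 - 4*g + 16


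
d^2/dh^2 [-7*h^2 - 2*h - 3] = -14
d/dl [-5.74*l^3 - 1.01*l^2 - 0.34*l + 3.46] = -17.22*l^2 - 2.02*l - 0.34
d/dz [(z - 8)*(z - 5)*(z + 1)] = 3*z^2 - 24*z + 27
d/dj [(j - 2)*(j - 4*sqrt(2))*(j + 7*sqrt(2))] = 3*j^2 - 4*j + 6*sqrt(2)*j - 56 - 6*sqrt(2)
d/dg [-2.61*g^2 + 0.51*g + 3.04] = 0.51 - 5.22*g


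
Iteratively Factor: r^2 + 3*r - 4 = (r - 1)*(r + 4)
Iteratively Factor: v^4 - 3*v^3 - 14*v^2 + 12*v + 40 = (v + 2)*(v^3 - 5*v^2 - 4*v + 20) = (v - 5)*(v + 2)*(v^2 - 4) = (v - 5)*(v - 2)*(v + 2)*(v + 2)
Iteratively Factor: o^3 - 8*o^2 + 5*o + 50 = (o - 5)*(o^2 - 3*o - 10) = (o - 5)*(o + 2)*(o - 5)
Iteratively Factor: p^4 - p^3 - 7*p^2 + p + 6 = (p - 1)*(p^3 - 7*p - 6) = (p - 3)*(p - 1)*(p^2 + 3*p + 2) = (p - 3)*(p - 1)*(p + 1)*(p + 2)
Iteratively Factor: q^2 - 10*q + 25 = (q - 5)*(q - 5)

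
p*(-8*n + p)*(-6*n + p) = 48*n^2*p - 14*n*p^2 + p^3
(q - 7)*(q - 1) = q^2 - 8*q + 7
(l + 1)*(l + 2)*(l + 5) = l^3 + 8*l^2 + 17*l + 10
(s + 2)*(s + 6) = s^2 + 8*s + 12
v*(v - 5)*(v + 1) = v^3 - 4*v^2 - 5*v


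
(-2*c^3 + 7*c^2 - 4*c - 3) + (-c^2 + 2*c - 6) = -2*c^3 + 6*c^2 - 2*c - 9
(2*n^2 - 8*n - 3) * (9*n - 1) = 18*n^3 - 74*n^2 - 19*n + 3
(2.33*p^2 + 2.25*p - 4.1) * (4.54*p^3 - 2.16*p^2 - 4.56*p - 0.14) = 10.5782*p^5 + 5.1822*p^4 - 34.0988*p^3 - 1.7302*p^2 + 18.381*p + 0.574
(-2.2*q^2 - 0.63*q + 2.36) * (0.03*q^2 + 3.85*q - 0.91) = -0.066*q^4 - 8.4889*q^3 - 0.3527*q^2 + 9.6593*q - 2.1476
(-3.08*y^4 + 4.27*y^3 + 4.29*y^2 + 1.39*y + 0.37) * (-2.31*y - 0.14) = 7.1148*y^5 - 9.4325*y^4 - 10.5077*y^3 - 3.8115*y^2 - 1.0493*y - 0.0518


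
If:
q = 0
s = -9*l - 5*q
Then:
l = -s/9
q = 0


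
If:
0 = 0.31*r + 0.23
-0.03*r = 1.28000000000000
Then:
No Solution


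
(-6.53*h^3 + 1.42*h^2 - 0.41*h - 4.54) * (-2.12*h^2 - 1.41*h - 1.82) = 13.8436*h^5 + 6.1969*h^4 + 10.7516*h^3 + 7.6185*h^2 + 7.1476*h + 8.2628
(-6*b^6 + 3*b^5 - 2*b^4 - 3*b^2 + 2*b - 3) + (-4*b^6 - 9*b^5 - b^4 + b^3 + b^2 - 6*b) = -10*b^6 - 6*b^5 - 3*b^4 + b^3 - 2*b^2 - 4*b - 3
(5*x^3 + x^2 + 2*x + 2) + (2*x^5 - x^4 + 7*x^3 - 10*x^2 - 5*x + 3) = 2*x^5 - x^4 + 12*x^3 - 9*x^2 - 3*x + 5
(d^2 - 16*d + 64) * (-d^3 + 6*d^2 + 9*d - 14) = -d^5 + 22*d^4 - 151*d^3 + 226*d^2 + 800*d - 896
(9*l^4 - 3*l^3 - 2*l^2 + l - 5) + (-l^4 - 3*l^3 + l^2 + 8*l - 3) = 8*l^4 - 6*l^3 - l^2 + 9*l - 8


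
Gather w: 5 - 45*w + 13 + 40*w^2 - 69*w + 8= 40*w^2 - 114*w + 26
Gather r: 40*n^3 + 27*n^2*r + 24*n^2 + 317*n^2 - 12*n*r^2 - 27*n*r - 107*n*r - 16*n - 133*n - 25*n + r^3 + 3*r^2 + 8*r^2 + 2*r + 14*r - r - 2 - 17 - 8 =40*n^3 + 341*n^2 - 174*n + r^3 + r^2*(11 - 12*n) + r*(27*n^2 - 134*n + 15) - 27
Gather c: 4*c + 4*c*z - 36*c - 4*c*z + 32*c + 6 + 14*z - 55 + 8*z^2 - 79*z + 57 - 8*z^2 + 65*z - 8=0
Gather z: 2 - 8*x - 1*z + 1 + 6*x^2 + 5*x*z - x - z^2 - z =6*x^2 - 9*x - z^2 + z*(5*x - 2) + 3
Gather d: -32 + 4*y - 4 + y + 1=5*y - 35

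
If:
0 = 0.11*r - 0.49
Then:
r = 4.45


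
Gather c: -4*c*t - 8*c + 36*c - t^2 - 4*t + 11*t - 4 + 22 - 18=c*(28 - 4*t) - t^2 + 7*t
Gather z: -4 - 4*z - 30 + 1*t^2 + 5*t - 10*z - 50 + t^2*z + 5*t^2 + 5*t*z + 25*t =6*t^2 + 30*t + z*(t^2 + 5*t - 14) - 84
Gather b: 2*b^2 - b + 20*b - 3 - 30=2*b^2 + 19*b - 33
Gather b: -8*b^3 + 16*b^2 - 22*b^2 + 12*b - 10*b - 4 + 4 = -8*b^3 - 6*b^2 + 2*b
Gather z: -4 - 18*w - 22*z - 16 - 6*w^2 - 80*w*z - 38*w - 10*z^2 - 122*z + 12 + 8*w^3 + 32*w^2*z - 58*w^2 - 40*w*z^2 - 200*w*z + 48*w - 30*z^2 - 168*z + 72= 8*w^3 - 64*w^2 - 8*w + z^2*(-40*w - 40) + z*(32*w^2 - 280*w - 312) + 64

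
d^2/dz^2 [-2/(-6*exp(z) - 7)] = (72*exp(z) - 84)*exp(z)/(6*exp(z) + 7)^3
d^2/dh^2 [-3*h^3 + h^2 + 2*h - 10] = 2 - 18*h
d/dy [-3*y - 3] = -3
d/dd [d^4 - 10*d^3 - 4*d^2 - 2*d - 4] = 4*d^3 - 30*d^2 - 8*d - 2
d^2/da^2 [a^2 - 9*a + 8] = 2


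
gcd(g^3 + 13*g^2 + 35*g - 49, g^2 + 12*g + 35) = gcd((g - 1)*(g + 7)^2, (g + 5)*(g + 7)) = g + 7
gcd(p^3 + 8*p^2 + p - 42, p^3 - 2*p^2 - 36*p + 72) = p - 2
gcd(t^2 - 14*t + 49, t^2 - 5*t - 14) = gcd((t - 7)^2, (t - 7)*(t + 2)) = t - 7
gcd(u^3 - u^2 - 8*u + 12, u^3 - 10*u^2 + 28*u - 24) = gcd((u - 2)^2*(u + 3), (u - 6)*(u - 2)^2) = u^2 - 4*u + 4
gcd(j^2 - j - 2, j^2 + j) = j + 1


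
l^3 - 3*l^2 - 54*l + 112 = (l - 8)*(l - 2)*(l + 7)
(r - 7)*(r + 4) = r^2 - 3*r - 28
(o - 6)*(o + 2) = o^2 - 4*o - 12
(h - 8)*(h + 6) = h^2 - 2*h - 48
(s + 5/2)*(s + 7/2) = s^2 + 6*s + 35/4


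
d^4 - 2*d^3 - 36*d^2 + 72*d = d*(d - 6)*(d - 2)*(d + 6)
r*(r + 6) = r^2 + 6*r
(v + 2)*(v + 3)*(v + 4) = v^3 + 9*v^2 + 26*v + 24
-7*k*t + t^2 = t*(-7*k + t)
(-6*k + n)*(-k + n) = 6*k^2 - 7*k*n + n^2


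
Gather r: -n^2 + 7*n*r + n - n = -n^2 + 7*n*r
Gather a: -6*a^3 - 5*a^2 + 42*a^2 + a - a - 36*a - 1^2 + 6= -6*a^3 + 37*a^2 - 36*a + 5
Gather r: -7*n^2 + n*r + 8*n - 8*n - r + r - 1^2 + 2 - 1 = -7*n^2 + n*r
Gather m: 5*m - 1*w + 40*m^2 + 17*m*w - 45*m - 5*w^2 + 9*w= 40*m^2 + m*(17*w - 40) - 5*w^2 + 8*w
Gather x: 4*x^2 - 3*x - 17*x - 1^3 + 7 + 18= 4*x^2 - 20*x + 24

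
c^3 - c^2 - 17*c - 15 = (c - 5)*(c + 1)*(c + 3)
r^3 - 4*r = r*(r - 2)*(r + 2)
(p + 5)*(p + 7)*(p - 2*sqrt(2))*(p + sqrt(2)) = p^4 - sqrt(2)*p^3 + 12*p^3 - 12*sqrt(2)*p^2 + 31*p^2 - 35*sqrt(2)*p - 48*p - 140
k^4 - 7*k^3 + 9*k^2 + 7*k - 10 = (k - 5)*(k - 2)*(k - 1)*(k + 1)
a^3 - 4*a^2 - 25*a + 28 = (a - 7)*(a - 1)*(a + 4)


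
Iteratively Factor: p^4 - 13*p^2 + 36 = (p - 2)*(p^3 + 2*p^2 - 9*p - 18) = (p - 2)*(p + 2)*(p^2 - 9) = (p - 2)*(p + 2)*(p + 3)*(p - 3)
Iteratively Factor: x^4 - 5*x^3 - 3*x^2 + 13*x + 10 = (x + 1)*(x^3 - 6*x^2 + 3*x + 10) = (x + 1)^2*(x^2 - 7*x + 10) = (x - 5)*(x + 1)^2*(x - 2)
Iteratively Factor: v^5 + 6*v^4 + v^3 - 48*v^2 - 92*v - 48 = (v + 4)*(v^4 + 2*v^3 - 7*v^2 - 20*v - 12) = (v + 2)*(v + 4)*(v^3 - 7*v - 6) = (v - 3)*(v + 2)*(v + 4)*(v^2 + 3*v + 2) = (v - 3)*(v + 1)*(v + 2)*(v + 4)*(v + 2)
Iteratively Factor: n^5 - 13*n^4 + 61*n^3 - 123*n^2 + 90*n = (n)*(n^4 - 13*n^3 + 61*n^2 - 123*n + 90) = n*(n - 3)*(n^3 - 10*n^2 + 31*n - 30) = n*(n - 5)*(n - 3)*(n^2 - 5*n + 6) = n*(n - 5)*(n - 3)*(n - 2)*(n - 3)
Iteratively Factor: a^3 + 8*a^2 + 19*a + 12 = (a + 3)*(a^2 + 5*a + 4) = (a + 3)*(a + 4)*(a + 1)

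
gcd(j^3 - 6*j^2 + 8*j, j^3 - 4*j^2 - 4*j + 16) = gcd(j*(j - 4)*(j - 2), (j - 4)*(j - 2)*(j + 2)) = j^2 - 6*j + 8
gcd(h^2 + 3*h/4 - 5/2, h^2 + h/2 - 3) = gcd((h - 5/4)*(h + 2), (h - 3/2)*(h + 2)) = h + 2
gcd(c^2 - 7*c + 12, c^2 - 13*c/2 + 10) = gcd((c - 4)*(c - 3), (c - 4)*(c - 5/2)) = c - 4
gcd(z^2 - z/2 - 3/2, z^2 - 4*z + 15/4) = z - 3/2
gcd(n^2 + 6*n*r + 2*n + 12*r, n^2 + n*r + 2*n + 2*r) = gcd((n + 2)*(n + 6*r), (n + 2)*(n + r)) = n + 2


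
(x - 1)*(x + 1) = x^2 - 1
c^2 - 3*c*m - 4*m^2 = (c - 4*m)*(c + m)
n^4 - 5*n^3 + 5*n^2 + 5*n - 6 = (n - 3)*(n - 2)*(n - 1)*(n + 1)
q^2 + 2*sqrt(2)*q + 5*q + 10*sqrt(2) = (q + 5)*(q + 2*sqrt(2))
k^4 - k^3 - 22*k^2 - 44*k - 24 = (k - 6)*(k + 1)*(k + 2)^2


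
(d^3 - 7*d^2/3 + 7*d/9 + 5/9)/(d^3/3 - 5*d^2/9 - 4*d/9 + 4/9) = (9*d^3 - 21*d^2 + 7*d + 5)/(3*d^3 - 5*d^2 - 4*d + 4)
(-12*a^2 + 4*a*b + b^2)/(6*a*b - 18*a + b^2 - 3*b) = (-2*a + b)/(b - 3)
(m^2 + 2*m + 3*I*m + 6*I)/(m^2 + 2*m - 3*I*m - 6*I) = (m + 3*I)/(m - 3*I)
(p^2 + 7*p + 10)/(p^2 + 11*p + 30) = (p + 2)/(p + 6)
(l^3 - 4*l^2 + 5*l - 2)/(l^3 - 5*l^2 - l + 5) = (l^2 - 3*l + 2)/(l^2 - 4*l - 5)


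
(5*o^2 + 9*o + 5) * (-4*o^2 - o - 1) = -20*o^4 - 41*o^3 - 34*o^2 - 14*o - 5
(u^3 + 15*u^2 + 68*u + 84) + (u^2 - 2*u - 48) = u^3 + 16*u^2 + 66*u + 36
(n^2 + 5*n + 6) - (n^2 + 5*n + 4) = 2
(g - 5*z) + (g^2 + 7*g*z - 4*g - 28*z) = g^2 + 7*g*z - 3*g - 33*z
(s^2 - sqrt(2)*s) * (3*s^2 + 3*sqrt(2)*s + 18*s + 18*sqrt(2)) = 3*s^4 + 18*s^3 - 6*s^2 - 36*s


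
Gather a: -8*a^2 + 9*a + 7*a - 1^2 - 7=-8*a^2 + 16*a - 8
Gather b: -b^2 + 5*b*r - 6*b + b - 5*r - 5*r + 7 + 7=-b^2 + b*(5*r - 5) - 10*r + 14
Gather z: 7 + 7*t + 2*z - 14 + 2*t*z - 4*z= 7*t + z*(2*t - 2) - 7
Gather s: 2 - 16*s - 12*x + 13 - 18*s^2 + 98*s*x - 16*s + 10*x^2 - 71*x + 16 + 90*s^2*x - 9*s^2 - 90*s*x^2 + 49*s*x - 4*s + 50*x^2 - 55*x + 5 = s^2*(90*x - 27) + s*(-90*x^2 + 147*x - 36) + 60*x^2 - 138*x + 36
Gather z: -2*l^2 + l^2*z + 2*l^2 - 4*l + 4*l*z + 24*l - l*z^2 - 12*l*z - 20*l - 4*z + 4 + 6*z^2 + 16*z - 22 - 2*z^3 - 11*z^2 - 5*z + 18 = -2*z^3 + z^2*(-l - 5) + z*(l^2 - 8*l + 7)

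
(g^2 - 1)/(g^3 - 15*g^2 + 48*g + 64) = (g - 1)/(g^2 - 16*g + 64)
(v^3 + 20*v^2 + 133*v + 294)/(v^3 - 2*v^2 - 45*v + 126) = (v^2 + 13*v + 42)/(v^2 - 9*v + 18)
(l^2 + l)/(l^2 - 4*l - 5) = l/(l - 5)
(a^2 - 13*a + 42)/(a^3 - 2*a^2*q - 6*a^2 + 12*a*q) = (7 - a)/(a*(-a + 2*q))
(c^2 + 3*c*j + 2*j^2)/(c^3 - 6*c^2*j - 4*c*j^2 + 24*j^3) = (c + j)/(c^2 - 8*c*j + 12*j^2)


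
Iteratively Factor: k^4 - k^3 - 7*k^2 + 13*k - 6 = (k - 1)*(k^3 - 7*k + 6) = (k - 1)^2*(k^2 + k - 6) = (k - 2)*(k - 1)^2*(k + 3)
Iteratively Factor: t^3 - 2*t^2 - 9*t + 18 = (t + 3)*(t^2 - 5*t + 6) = (t - 3)*(t + 3)*(t - 2)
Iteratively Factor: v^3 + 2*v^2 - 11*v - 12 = (v + 4)*(v^2 - 2*v - 3) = (v - 3)*(v + 4)*(v + 1)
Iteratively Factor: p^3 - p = (p)*(p^2 - 1) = p*(p - 1)*(p + 1)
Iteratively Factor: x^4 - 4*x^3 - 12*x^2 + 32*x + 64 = (x - 4)*(x^3 - 12*x - 16) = (x - 4)*(x + 2)*(x^2 - 2*x - 8) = (x - 4)^2*(x + 2)*(x + 2)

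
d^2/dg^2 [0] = 0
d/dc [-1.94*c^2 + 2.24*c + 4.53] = 2.24 - 3.88*c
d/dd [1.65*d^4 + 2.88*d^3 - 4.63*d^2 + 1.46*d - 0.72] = 6.6*d^3 + 8.64*d^2 - 9.26*d + 1.46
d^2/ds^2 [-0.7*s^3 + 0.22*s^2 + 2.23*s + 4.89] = 0.44 - 4.2*s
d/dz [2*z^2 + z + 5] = 4*z + 1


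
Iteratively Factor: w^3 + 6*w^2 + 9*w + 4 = (w + 1)*(w^2 + 5*w + 4) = (w + 1)^2*(w + 4)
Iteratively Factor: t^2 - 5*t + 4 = (t - 1)*(t - 4)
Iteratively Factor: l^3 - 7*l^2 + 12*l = (l - 3)*(l^2 - 4*l) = (l - 4)*(l - 3)*(l)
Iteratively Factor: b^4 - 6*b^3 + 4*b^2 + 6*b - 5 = (b + 1)*(b^3 - 7*b^2 + 11*b - 5) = (b - 1)*(b + 1)*(b^2 - 6*b + 5) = (b - 1)^2*(b + 1)*(b - 5)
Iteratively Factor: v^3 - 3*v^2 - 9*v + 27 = (v - 3)*(v^2 - 9) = (v - 3)^2*(v + 3)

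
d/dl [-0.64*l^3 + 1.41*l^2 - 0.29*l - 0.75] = -1.92*l^2 + 2.82*l - 0.29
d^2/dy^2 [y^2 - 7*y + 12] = 2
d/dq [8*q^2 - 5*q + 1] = 16*q - 5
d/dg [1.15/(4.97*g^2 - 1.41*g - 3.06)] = (1.6215 - 11.431*g)/(-4.97*g^2 + 1.41*g + 3.06)^2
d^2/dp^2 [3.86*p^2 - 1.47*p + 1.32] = 7.72000000000000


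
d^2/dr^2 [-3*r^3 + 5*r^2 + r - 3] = 10 - 18*r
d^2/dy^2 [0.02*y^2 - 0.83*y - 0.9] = 0.0400000000000000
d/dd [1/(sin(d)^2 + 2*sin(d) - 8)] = -2*(sin(d) + 1)*cos(d)/(sin(d)^2 + 2*sin(d) - 8)^2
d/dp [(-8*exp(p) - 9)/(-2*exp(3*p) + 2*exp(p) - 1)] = 2*(-(8*exp(p) + 9)*(3*exp(2*p) - 1) + 8*exp(3*p) - 8*exp(p) + 4)*exp(p)/(2*exp(3*p) - 2*exp(p) + 1)^2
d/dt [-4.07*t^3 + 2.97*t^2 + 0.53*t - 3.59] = -12.21*t^2 + 5.94*t + 0.53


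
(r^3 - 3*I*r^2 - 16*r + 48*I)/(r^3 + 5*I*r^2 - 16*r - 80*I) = (r - 3*I)/(r + 5*I)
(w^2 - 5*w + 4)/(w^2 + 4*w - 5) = (w - 4)/(w + 5)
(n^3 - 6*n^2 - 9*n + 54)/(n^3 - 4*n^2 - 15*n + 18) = (n - 3)/(n - 1)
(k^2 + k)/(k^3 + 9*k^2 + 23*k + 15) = k/(k^2 + 8*k + 15)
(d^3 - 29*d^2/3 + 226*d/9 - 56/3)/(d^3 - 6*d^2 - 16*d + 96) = (9*d^2 - 33*d + 28)/(9*(d^2 - 16))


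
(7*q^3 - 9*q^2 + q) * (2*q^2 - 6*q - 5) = 14*q^5 - 60*q^4 + 21*q^3 + 39*q^2 - 5*q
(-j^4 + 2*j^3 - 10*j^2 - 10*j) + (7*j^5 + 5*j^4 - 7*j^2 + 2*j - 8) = 7*j^5 + 4*j^4 + 2*j^3 - 17*j^2 - 8*j - 8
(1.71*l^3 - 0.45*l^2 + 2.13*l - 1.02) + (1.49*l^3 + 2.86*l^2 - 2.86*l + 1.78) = 3.2*l^3 + 2.41*l^2 - 0.73*l + 0.76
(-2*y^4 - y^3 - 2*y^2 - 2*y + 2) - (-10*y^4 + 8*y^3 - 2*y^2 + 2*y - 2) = 8*y^4 - 9*y^3 - 4*y + 4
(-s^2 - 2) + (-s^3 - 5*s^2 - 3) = -s^3 - 6*s^2 - 5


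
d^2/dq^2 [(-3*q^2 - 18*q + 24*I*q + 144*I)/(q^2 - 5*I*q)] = 18*(q^3*(-2 + I) + 48*I*q^2 + 240*q - 400*I)/(q^3*(q^3 - 15*I*q^2 - 75*q + 125*I))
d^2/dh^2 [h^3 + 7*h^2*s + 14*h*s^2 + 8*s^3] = 6*h + 14*s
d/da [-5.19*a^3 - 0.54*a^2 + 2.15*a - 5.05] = -15.57*a^2 - 1.08*a + 2.15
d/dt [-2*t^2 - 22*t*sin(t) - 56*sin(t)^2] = -22*t*cos(t) - 4*t - 22*sin(t) - 56*sin(2*t)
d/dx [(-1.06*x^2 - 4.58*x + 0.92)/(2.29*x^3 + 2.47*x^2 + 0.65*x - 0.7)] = (2.4274*x^4 + 20.9764*x^3 + 4.3032*x^2 - 3.0608*x + 2.608)/(5.2441*x^6 + 11.3126*x^5 + 9.0779*x^4 + 0.00500000000000034*x^3 - 3.0355*x^2 - 0.91*x + 0.49)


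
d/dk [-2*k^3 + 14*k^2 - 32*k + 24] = -6*k^2 + 28*k - 32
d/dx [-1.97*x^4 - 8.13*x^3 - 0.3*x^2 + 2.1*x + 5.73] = -7.88*x^3 - 24.39*x^2 - 0.6*x + 2.1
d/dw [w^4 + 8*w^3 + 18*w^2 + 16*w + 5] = 4*w^3 + 24*w^2 + 36*w + 16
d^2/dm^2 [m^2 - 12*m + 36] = 2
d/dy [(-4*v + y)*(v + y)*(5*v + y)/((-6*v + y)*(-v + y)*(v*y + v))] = ((v - y)*(v + y)*(4*v - y)*(5*v + y)*(6*v - y) - (v - y)*(v + y)*(4*v - y)*(5*v + y)*(y + 1) + (v - y)*(6*v - y)*(y + 1)*(-(v + y)*(4*v - y) + (v + y)*(5*v + y) - (4*v - y)*(5*v + y)) - (v + y)*(4*v - y)*(5*v + y)*(6*v - y)*(y + 1))/(v*(v - y)^2*(6*v - y)^2*(y + 1)^2)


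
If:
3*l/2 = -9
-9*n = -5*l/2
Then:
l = -6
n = -5/3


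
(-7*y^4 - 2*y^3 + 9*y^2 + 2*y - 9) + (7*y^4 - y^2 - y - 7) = -2*y^3 + 8*y^2 + y - 16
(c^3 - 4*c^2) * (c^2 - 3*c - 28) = c^5 - 7*c^4 - 16*c^3 + 112*c^2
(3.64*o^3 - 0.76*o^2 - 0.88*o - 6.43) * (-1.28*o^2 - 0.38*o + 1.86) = -4.6592*o^5 - 0.4104*o^4 + 8.1856*o^3 + 7.1512*o^2 + 0.8066*o - 11.9598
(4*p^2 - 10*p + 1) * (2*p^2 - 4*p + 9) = 8*p^4 - 36*p^3 + 78*p^2 - 94*p + 9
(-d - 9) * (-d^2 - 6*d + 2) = d^3 + 15*d^2 + 52*d - 18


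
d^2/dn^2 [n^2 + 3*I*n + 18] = 2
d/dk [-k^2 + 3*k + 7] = 3 - 2*k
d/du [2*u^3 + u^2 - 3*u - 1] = 6*u^2 + 2*u - 3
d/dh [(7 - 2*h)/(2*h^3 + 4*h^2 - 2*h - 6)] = (-h^3 - 2*h^2 + h + (2*h - 7)*(3*h^2 + 4*h - 1)/2 + 3)/(h^3 + 2*h^2 - h - 3)^2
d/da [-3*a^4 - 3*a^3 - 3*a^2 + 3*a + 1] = -12*a^3 - 9*a^2 - 6*a + 3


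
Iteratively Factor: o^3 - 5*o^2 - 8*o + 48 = (o - 4)*(o^2 - o - 12) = (o - 4)*(o + 3)*(o - 4)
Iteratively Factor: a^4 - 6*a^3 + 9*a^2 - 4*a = (a - 4)*(a^3 - 2*a^2 + a) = a*(a - 4)*(a^2 - 2*a + 1) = a*(a - 4)*(a - 1)*(a - 1)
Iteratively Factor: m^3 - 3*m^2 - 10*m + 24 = (m - 2)*(m^2 - m - 12) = (m - 2)*(m + 3)*(m - 4)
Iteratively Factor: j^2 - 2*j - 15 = (j - 5)*(j + 3)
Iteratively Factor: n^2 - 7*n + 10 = (n - 2)*(n - 5)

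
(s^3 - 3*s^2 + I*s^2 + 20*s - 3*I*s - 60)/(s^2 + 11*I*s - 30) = (s^2 - s*(3 + 4*I) + 12*I)/(s + 6*I)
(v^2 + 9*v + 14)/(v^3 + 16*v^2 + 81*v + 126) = (v + 2)/(v^2 + 9*v + 18)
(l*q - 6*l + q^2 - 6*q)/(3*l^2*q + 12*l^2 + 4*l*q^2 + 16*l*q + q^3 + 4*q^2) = (q - 6)/(3*l*q + 12*l + q^2 + 4*q)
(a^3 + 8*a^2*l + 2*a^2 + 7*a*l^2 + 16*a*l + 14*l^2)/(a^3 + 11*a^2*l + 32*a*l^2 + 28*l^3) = (a^2 + a*l + 2*a + 2*l)/(a^2 + 4*a*l + 4*l^2)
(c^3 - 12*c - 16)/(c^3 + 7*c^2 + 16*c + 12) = (c - 4)/(c + 3)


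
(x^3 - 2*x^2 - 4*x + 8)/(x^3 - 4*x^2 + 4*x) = (x + 2)/x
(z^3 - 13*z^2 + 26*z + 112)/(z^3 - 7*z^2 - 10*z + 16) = (z - 7)/(z - 1)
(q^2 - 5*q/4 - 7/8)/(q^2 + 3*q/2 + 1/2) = (q - 7/4)/(q + 1)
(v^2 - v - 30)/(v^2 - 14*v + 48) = (v + 5)/(v - 8)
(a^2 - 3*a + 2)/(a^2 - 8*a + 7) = (a - 2)/(a - 7)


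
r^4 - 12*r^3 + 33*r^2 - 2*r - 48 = (r - 8)*(r - 3)*(r - 2)*(r + 1)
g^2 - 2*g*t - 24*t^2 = (g - 6*t)*(g + 4*t)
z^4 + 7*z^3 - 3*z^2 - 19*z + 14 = (z - 1)^2*(z + 2)*(z + 7)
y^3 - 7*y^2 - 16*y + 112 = (y - 7)*(y - 4)*(y + 4)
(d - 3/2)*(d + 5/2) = d^2 + d - 15/4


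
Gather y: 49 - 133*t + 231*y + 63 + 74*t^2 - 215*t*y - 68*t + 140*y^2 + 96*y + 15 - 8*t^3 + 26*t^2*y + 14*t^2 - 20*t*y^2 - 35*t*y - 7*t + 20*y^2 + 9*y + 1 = -8*t^3 + 88*t^2 - 208*t + y^2*(160 - 20*t) + y*(26*t^2 - 250*t + 336) + 128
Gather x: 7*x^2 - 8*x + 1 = 7*x^2 - 8*x + 1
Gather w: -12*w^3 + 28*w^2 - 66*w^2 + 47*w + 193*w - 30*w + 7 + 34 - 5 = -12*w^3 - 38*w^2 + 210*w + 36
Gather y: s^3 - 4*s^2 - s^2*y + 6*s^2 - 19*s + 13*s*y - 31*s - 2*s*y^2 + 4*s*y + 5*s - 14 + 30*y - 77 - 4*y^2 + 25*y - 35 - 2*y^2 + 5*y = s^3 + 2*s^2 - 45*s + y^2*(-2*s - 6) + y*(-s^2 + 17*s + 60) - 126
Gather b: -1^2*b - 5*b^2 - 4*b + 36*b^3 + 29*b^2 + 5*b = 36*b^3 + 24*b^2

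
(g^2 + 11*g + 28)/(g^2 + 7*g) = (g + 4)/g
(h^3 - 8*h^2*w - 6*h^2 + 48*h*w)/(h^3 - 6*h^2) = (h - 8*w)/h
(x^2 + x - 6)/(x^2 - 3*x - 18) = (x - 2)/(x - 6)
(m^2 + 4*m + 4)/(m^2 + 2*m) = (m + 2)/m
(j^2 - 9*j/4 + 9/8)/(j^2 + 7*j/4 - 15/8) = (2*j - 3)/(2*j + 5)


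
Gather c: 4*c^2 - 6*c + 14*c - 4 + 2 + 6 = 4*c^2 + 8*c + 4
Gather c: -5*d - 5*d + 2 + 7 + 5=14 - 10*d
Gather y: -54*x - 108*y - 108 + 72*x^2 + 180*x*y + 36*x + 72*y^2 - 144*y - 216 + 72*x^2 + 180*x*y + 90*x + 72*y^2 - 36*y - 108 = 144*x^2 + 72*x + 144*y^2 + y*(360*x - 288) - 432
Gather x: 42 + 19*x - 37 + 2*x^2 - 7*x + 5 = 2*x^2 + 12*x + 10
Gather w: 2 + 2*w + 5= 2*w + 7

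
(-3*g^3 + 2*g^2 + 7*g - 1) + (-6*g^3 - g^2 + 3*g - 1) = -9*g^3 + g^2 + 10*g - 2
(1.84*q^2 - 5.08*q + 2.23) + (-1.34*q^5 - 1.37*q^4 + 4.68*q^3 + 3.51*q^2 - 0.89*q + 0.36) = -1.34*q^5 - 1.37*q^4 + 4.68*q^3 + 5.35*q^2 - 5.97*q + 2.59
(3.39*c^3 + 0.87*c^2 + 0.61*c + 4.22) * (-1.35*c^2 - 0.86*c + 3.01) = -4.5765*c^5 - 4.0899*c^4 + 8.6322*c^3 - 3.6029*c^2 - 1.7931*c + 12.7022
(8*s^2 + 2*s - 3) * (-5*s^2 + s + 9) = -40*s^4 - 2*s^3 + 89*s^2 + 15*s - 27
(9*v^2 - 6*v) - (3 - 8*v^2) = 17*v^2 - 6*v - 3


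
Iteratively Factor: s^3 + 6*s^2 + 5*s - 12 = (s + 4)*(s^2 + 2*s - 3) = (s - 1)*(s + 4)*(s + 3)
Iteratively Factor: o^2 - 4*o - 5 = (o - 5)*(o + 1)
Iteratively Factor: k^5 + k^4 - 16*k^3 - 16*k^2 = (k - 4)*(k^4 + 5*k^3 + 4*k^2) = k*(k - 4)*(k^3 + 5*k^2 + 4*k) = k^2*(k - 4)*(k^2 + 5*k + 4) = k^2*(k - 4)*(k + 4)*(k + 1)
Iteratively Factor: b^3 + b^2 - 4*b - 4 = (b - 2)*(b^2 + 3*b + 2) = (b - 2)*(b + 2)*(b + 1)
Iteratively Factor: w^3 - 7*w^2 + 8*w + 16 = (w - 4)*(w^2 - 3*w - 4) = (w - 4)^2*(w + 1)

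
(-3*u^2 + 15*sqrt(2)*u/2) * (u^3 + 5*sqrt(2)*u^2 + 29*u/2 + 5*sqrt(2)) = -3*u^5 - 15*sqrt(2)*u^4/2 + 63*u^3/2 + 375*sqrt(2)*u^2/4 + 75*u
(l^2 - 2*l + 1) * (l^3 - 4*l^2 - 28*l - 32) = l^5 - 6*l^4 - 19*l^3 + 20*l^2 + 36*l - 32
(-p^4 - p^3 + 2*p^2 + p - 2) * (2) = -2*p^4 - 2*p^3 + 4*p^2 + 2*p - 4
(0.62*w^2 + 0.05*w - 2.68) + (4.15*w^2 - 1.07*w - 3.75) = 4.77*w^2 - 1.02*w - 6.43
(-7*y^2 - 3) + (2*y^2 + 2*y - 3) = -5*y^2 + 2*y - 6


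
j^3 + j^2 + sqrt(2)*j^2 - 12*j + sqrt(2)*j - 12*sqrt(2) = (j - 3)*(j + 4)*(j + sqrt(2))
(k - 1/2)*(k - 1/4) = k^2 - 3*k/4 + 1/8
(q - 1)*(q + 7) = q^2 + 6*q - 7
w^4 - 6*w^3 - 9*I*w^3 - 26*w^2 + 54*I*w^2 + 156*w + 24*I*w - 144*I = (w - 6)*(w - 4*I)*(w - 3*I)*(w - 2*I)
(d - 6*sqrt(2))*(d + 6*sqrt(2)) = d^2 - 72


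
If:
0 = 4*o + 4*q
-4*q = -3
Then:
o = -3/4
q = 3/4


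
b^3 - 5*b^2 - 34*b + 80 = (b - 8)*(b - 2)*(b + 5)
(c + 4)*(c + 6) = c^2 + 10*c + 24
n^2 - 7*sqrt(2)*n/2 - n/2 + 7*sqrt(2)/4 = (n - 1/2)*(n - 7*sqrt(2)/2)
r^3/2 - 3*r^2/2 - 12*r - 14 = (r/2 + 1)*(r - 7)*(r + 2)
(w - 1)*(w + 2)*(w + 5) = w^3 + 6*w^2 + 3*w - 10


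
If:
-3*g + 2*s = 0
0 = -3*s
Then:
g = 0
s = 0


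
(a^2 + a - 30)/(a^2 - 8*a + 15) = (a + 6)/(a - 3)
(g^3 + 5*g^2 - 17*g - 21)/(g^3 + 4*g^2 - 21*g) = (g + 1)/g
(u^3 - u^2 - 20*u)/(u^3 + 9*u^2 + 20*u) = (u - 5)/(u + 5)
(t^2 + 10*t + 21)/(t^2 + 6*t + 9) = (t + 7)/(t + 3)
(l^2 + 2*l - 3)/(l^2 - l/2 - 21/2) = 2*(l - 1)/(2*l - 7)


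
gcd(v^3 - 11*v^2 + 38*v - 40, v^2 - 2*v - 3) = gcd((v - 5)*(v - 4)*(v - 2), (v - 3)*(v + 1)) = 1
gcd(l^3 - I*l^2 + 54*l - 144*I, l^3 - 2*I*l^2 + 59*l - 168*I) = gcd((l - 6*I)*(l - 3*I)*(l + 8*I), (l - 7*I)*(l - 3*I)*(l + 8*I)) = l^2 + 5*I*l + 24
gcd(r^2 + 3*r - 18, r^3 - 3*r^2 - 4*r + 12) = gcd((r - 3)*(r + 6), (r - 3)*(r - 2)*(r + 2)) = r - 3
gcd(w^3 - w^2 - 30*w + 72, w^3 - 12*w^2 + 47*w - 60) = w^2 - 7*w + 12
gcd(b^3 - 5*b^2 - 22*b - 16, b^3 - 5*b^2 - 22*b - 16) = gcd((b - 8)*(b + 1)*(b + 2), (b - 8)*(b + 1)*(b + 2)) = b^3 - 5*b^2 - 22*b - 16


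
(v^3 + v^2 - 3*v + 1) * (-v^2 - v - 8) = -v^5 - 2*v^4 - 6*v^3 - 6*v^2 + 23*v - 8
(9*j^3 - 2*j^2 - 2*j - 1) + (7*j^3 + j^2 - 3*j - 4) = 16*j^3 - j^2 - 5*j - 5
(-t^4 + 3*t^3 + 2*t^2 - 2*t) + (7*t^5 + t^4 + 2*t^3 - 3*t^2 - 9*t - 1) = 7*t^5 + 5*t^3 - t^2 - 11*t - 1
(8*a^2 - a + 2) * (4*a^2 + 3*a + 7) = 32*a^4 + 20*a^3 + 61*a^2 - a + 14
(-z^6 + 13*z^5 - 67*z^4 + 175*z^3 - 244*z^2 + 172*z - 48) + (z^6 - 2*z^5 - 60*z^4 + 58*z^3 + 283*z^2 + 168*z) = 11*z^5 - 127*z^4 + 233*z^3 + 39*z^2 + 340*z - 48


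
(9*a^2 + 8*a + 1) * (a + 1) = 9*a^3 + 17*a^2 + 9*a + 1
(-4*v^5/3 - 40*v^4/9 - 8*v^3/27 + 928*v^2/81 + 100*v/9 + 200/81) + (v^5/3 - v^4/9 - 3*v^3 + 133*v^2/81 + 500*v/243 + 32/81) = -v^5 - 41*v^4/9 - 89*v^3/27 + 1061*v^2/81 + 3200*v/243 + 232/81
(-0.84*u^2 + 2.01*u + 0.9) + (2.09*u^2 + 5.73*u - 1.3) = 1.25*u^2 + 7.74*u - 0.4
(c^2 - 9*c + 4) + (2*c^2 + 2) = 3*c^2 - 9*c + 6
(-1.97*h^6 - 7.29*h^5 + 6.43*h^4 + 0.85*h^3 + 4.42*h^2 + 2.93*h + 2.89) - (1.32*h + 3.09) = -1.97*h^6 - 7.29*h^5 + 6.43*h^4 + 0.85*h^3 + 4.42*h^2 + 1.61*h - 0.2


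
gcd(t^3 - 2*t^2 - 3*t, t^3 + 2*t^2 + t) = t^2 + t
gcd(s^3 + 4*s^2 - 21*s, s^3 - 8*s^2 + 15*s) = s^2 - 3*s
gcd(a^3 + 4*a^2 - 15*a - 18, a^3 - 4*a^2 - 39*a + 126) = a^2 + 3*a - 18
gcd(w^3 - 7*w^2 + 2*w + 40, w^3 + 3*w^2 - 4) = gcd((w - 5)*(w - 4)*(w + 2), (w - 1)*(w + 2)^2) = w + 2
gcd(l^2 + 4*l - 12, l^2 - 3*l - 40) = 1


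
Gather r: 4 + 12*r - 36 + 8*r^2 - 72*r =8*r^2 - 60*r - 32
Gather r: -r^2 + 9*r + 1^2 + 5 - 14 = -r^2 + 9*r - 8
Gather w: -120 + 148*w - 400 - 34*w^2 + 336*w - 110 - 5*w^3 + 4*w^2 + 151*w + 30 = -5*w^3 - 30*w^2 + 635*w - 600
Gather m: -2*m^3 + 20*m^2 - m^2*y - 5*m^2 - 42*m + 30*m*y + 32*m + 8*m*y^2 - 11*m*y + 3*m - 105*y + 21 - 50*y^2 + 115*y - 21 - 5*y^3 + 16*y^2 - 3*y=-2*m^3 + m^2*(15 - y) + m*(8*y^2 + 19*y - 7) - 5*y^3 - 34*y^2 + 7*y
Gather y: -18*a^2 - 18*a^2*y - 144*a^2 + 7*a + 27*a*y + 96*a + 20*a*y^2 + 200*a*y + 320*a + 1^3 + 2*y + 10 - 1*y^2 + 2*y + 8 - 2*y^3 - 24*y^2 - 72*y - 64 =-162*a^2 + 423*a - 2*y^3 + y^2*(20*a - 25) + y*(-18*a^2 + 227*a - 68) - 45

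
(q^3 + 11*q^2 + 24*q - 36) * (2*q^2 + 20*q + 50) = 2*q^5 + 42*q^4 + 318*q^3 + 958*q^2 + 480*q - 1800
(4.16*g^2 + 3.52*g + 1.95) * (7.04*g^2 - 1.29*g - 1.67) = 29.2864*g^4 + 19.4144*g^3 + 2.24*g^2 - 8.3939*g - 3.2565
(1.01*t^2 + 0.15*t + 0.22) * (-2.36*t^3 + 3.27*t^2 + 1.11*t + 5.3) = -2.3836*t^5 + 2.9487*t^4 + 1.0924*t^3 + 6.2389*t^2 + 1.0392*t + 1.166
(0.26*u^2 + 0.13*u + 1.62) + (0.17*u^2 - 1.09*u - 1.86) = 0.43*u^2 - 0.96*u - 0.24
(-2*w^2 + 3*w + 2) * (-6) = 12*w^2 - 18*w - 12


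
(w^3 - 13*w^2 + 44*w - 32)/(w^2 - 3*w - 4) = (w^2 - 9*w + 8)/(w + 1)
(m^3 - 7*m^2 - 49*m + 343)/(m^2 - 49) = m - 7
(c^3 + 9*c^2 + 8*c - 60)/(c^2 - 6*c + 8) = (c^2 + 11*c + 30)/(c - 4)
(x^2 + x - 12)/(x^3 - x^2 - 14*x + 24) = 1/(x - 2)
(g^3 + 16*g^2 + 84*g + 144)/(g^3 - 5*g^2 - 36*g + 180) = (g^2 + 10*g + 24)/(g^2 - 11*g + 30)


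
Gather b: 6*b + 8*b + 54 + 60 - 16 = 14*b + 98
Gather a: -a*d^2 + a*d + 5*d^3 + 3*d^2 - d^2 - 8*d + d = a*(-d^2 + d) + 5*d^3 + 2*d^2 - 7*d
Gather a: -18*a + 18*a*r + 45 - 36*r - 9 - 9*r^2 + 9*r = a*(18*r - 18) - 9*r^2 - 27*r + 36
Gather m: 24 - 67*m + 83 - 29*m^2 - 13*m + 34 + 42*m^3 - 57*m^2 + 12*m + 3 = 42*m^3 - 86*m^2 - 68*m + 144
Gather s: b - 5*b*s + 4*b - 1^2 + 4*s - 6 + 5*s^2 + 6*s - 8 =5*b + 5*s^2 + s*(10 - 5*b) - 15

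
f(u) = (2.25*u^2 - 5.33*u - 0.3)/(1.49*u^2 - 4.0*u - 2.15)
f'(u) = (4.0 - 2.98*u)*(2.25*u^2 - 5.33*u - 0.3)/(1.49*u^2 - 4.0*u - 2.15)^2 + (4.5*u - 5.33)/(1.49*u^2 - 4.0*u - 2.15) = (-1.0583*u^2 - 8.781*u + 10.2595)/(2.2201*u^4 - 11.92*u^3 + 9.593*u^2 + 17.2*u + 4.6225)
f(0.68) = 0.69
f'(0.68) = 0.22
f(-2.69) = 1.56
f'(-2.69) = 0.07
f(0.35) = 0.56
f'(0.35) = 0.62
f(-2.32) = 1.60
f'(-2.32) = 0.11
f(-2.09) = 1.63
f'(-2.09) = 0.15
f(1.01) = 0.73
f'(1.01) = 0.01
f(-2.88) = 1.55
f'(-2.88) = 0.06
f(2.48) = -0.11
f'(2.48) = -2.13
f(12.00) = 1.58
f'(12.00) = -0.01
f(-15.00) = 1.49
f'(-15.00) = -0.00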